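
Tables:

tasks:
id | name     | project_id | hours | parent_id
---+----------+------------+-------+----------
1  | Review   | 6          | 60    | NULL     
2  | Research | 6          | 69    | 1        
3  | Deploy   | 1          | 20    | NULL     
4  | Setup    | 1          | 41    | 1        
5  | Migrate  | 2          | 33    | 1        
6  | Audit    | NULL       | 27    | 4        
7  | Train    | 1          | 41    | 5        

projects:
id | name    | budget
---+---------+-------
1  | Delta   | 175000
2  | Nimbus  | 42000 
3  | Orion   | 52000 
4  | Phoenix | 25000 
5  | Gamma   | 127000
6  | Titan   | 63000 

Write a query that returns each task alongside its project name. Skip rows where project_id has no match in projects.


INNER JOIN keeps only tasks rows whose project_id matches an id in projects. Walk through each task:
  - task 1 (Review): project_id=6 -> matches Titan
  - task 2 (Research): project_id=6 -> matches Titan
  - task 3 (Deploy): project_id=1 -> matches Delta
  - task 4 (Setup): project_id=1 -> matches Delta
  - task 5 (Migrate): project_id=2 -> matches Nimbus
  - task 6 (Audit): project_id=NULL, no match -> dropped
  - task 7 (Train): project_id=1 -> matches Delta
So 1 of 7 rows is dropped.

SQL:
SELECT a.name, b.name AS project
FROM tasks a
INNER JOIN projects b ON a.project_id = b.id

Result:
name     | project
---------+--------
Review   | Titan  
Research | Titan  
Deploy   | Delta  
Setup    | Delta  
Migrate  | Nimbus 
Train    | Delta  


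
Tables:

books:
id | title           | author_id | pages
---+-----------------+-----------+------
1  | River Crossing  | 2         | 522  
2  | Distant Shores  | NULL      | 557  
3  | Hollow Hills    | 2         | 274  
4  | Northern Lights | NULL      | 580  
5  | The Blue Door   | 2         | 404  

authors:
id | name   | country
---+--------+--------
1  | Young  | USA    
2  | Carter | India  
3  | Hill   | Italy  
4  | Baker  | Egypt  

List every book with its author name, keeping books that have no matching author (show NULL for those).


LEFT JOIN keeps every row from books (the left table); where author_id has no match in authors, the author columns become NULL. Walk through each book:
  - book 1 (River Crossing): author_id=2 -> matches Carter
  - book 2 (Distant Shores): author_id=NULL, no match -> kept with NULL
  - book 3 (Hollow Hills): author_id=2 -> matches Carter
  - book 4 (Northern Lights): author_id=NULL, no match -> kept with NULL
  - book 5 (The Blue Door): author_id=2 -> matches Carter
All 5 rows appear; 2 have NULL author.

SQL:
SELECT a.title, b.name AS author
FROM books a
LEFT JOIN authors b ON a.author_id = b.id

Result:
title           | author
----------------+-------
River Crossing  | Carter
Distant Shores  | NULL  
Hollow Hills    | Carter
Northern Lights | NULL  
The Blue Door   | Carter


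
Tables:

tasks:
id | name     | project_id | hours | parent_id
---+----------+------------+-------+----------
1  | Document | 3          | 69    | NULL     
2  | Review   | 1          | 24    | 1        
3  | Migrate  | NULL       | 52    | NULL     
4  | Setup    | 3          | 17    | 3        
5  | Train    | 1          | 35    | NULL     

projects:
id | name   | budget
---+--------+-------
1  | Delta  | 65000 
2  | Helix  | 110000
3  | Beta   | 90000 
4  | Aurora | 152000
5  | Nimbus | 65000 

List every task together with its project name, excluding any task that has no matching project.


INNER JOIN keeps only tasks rows whose project_id matches an id in projects. Walk through each task:
  - task 1 (Document): project_id=3 -> matches Beta
  - task 2 (Review): project_id=1 -> matches Delta
  - task 3 (Migrate): project_id=NULL, no match -> dropped
  - task 4 (Setup): project_id=3 -> matches Beta
  - task 5 (Train): project_id=1 -> matches Delta
So 1 of 5 rows is dropped.

SQL:
SELECT a.name, b.name AS project
FROM tasks a
INNER JOIN projects b ON a.project_id = b.id

Result:
name     | project
---------+--------
Document | Beta   
Review   | Delta  
Setup    | Beta   
Train    | Delta  


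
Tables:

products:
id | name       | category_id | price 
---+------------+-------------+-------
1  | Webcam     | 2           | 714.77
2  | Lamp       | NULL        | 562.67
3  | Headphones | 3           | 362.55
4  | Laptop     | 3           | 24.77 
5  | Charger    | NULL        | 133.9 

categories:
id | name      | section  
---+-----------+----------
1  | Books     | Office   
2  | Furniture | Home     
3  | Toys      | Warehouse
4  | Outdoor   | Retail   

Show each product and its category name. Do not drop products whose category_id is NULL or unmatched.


LEFT JOIN keeps every row from products (the left table); where category_id has no match in categories, the category columns become NULL. Walk through each product:
  - product 1 (Webcam): category_id=2 -> matches Furniture
  - product 2 (Lamp): category_id=NULL, no match -> kept with NULL
  - product 3 (Headphones): category_id=3 -> matches Toys
  - product 4 (Laptop): category_id=3 -> matches Toys
  - product 5 (Charger): category_id=NULL, no match -> kept with NULL
All 5 rows appear; 2 have NULL category.

SQL:
SELECT a.name, b.name AS category
FROM products a
LEFT JOIN categories b ON a.category_id = b.id

Result:
name       | category 
-----------+----------
Webcam     | Furniture
Lamp       | NULL     
Headphones | Toys     
Laptop     | Toys     
Charger    | NULL     


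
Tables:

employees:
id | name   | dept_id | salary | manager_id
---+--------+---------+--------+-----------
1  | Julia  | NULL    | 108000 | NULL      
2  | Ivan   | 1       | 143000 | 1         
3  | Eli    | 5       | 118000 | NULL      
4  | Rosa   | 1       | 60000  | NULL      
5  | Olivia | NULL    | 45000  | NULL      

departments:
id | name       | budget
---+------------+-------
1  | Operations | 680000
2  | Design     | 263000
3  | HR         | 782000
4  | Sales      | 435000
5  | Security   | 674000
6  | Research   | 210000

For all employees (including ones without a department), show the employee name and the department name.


LEFT JOIN keeps every row from employees (the left table); where dept_id has no match in departments, the department columns become NULL. Walk through each employee:
  - employee 1 (Julia): dept_id=NULL, no match -> kept with NULL
  - employee 2 (Ivan): dept_id=1 -> matches Operations
  - employee 3 (Eli): dept_id=5 -> matches Security
  - employee 4 (Rosa): dept_id=1 -> matches Operations
  - employee 5 (Olivia): dept_id=NULL, no match -> kept with NULL
All 5 rows appear; 2 have NULL department.

SQL:
SELECT a.name, b.name AS department
FROM employees a
LEFT JOIN departments b ON a.dept_id = b.id

Result:
name   | department
-------+-----------
Julia  | NULL      
Ivan   | Operations
Eli    | Security  
Rosa   | Operations
Olivia | NULL      


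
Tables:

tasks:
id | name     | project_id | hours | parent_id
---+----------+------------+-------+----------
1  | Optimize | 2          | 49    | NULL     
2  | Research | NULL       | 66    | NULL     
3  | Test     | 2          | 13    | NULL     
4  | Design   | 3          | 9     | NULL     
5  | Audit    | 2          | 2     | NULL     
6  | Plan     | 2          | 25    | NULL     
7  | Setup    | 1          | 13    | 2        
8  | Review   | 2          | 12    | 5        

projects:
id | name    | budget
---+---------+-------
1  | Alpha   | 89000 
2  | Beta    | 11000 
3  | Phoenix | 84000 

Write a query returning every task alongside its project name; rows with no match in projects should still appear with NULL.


LEFT JOIN keeps every row from tasks (the left table); where project_id has no match in projects, the project columns become NULL. Walk through each task:
  - task 1 (Optimize): project_id=2 -> matches Beta
  - task 2 (Research): project_id=NULL, no match -> kept with NULL
  - task 3 (Test): project_id=2 -> matches Beta
  - task 4 (Design): project_id=3 -> matches Phoenix
  - task 5 (Audit): project_id=2 -> matches Beta
  - task 6 (Plan): project_id=2 -> matches Beta
  - task 7 (Setup): project_id=1 -> matches Alpha
  - task 8 (Review): project_id=2 -> matches Beta
All 8 rows appear; 1 has NULL project.

SQL:
SELECT a.name, b.name AS project
FROM tasks a
LEFT JOIN projects b ON a.project_id = b.id

Result:
name     | project
---------+--------
Optimize | Beta   
Research | NULL   
Test     | Beta   
Design   | Phoenix
Audit    | Beta   
Plan     | Beta   
Setup    | Alpha  
Review   | Beta   


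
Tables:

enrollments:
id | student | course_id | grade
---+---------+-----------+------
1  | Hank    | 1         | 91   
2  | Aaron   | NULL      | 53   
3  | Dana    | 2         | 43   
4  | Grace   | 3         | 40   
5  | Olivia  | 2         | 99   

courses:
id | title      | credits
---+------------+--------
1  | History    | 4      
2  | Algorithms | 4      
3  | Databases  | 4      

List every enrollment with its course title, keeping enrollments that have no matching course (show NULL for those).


LEFT JOIN keeps every row from enrollments (the left table); where course_id has no match in courses, the course columns become NULL. Walk through each enrollment:
  - enrollment 1 (Hank): course_id=1 -> matches History
  - enrollment 2 (Aaron): course_id=NULL, no match -> kept with NULL
  - enrollment 3 (Dana): course_id=2 -> matches Algorithms
  - enrollment 4 (Grace): course_id=3 -> matches Databases
  - enrollment 5 (Olivia): course_id=2 -> matches Algorithms
All 5 rows appear; 1 has NULL course.

SQL:
SELECT a.student, b.title AS course
FROM enrollments a
LEFT JOIN courses b ON a.course_id = b.id

Result:
student | course    
--------+-----------
Hank    | History   
Aaron   | NULL      
Dana    | Algorithms
Grace   | Databases 
Olivia  | Algorithms


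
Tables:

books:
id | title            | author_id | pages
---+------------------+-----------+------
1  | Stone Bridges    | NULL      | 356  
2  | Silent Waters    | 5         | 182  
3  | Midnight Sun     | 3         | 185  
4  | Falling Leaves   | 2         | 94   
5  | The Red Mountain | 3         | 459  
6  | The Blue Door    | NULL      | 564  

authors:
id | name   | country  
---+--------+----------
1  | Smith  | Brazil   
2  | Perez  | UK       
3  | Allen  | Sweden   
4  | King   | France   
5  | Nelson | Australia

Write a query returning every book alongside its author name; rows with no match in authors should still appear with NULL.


LEFT JOIN keeps every row from books (the left table); where author_id has no match in authors, the author columns become NULL. Walk through each book:
  - book 1 (Stone Bridges): author_id=NULL, no match -> kept with NULL
  - book 2 (Silent Waters): author_id=5 -> matches Nelson
  - book 3 (Midnight Sun): author_id=3 -> matches Allen
  - book 4 (Falling Leaves): author_id=2 -> matches Perez
  - book 5 (The Red Mountain): author_id=3 -> matches Allen
  - book 6 (The Blue Door): author_id=NULL, no match -> kept with NULL
All 6 rows appear; 2 have NULL author.

SQL:
SELECT a.title, b.name AS author
FROM books a
LEFT JOIN authors b ON a.author_id = b.id

Result:
title            | author
-----------------+-------
Stone Bridges    | NULL  
Silent Waters    | Nelson
Midnight Sun     | Allen 
Falling Leaves   | Perez 
The Red Mountain | Allen 
The Blue Door    | NULL  


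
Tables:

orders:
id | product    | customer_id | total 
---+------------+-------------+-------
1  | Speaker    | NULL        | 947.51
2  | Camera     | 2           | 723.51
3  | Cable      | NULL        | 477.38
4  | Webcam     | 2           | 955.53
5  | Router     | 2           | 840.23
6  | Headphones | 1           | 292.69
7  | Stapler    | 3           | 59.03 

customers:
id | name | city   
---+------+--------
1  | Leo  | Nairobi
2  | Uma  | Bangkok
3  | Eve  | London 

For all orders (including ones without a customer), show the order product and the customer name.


LEFT JOIN keeps every row from orders (the left table); where customer_id has no match in customers, the customer columns become NULL. Walk through each order:
  - order 1 (Speaker): customer_id=NULL, no match -> kept with NULL
  - order 2 (Camera): customer_id=2 -> matches Uma
  - order 3 (Cable): customer_id=NULL, no match -> kept with NULL
  - order 4 (Webcam): customer_id=2 -> matches Uma
  - order 5 (Router): customer_id=2 -> matches Uma
  - order 6 (Headphones): customer_id=1 -> matches Leo
  - order 7 (Stapler): customer_id=3 -> matches Eve
All 7 rows appear; 2 have NULL customer.

SQL:
SELECT a.product, b.name AS customer
FROM orders a
LEFT JOIN customers b ON a.customer_id = b.id

Result:
product    | customer
-----------+---------
Speaker    | NULL    
Camera     | Uma     
Cable      | NULL    
Webcam     | Uma     
Router     | Uma     
Headphones | Leo     
Stapler    | Eve     


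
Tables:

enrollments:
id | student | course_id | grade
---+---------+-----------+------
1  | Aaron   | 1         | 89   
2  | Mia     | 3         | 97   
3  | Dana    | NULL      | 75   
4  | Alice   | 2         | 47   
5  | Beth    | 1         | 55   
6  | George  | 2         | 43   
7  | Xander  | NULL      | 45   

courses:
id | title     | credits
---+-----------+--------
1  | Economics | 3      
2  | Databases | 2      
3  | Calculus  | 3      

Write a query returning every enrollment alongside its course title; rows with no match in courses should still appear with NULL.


LEFT JOIN keeps every row from enrollments (the left table); where course_id has no match in courses, the course columns become NULL. Walk through each enrollment:
  - enrollment 1 (Aaron): course_id=1 -> matches Economics
  - enrollment 2 (Mia): course_id=3 -> matches Calculus
  - enrollment 3 (Dana): course_id=NULL, no match -> kept with NULL
  - enrollment 4 (Alice): course_id=2 -> matches Databases
  - enrollment 5 (Beth): course_id=1 -> matches Economics
  - enrollment 6 (George): course_id=2 -> matches Databases
  - enrollment 7 (Xander): course_id=NULL, no match -> kept with NULL
All 7 rows appear; 2 have NULL course.

SQL:
SELECT a.student, b.title AS course
FROM enrollments a
LEFT JOIN courses b ON a.course_id = b.id

Result:
student | course   
--------+----------
Aaron   | Economics
Mia     | Calculus 
Dana    | NULL     
Alice   | Databases
Beth    | Economics
George  | Databases
Xander  | NULL     


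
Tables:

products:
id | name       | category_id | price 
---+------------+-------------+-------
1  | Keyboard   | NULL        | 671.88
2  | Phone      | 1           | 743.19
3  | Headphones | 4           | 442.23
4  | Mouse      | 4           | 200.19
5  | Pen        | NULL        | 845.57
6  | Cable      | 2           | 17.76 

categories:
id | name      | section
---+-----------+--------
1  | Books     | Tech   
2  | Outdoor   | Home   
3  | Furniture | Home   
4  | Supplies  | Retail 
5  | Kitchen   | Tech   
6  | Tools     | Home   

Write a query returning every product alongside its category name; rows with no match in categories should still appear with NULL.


LEFT JOIN keeps every row from products (the left table); where category_id has no match in categories, the category columns become NULL. Walk through each product:
  - product 1 (Keyboard): category_id=NULL, no match -> kept with NULL
  - product 2 (Phone): category_id=1 -> matches Books
  - product 3 (Headphones): category_id=4 -> matches Supplies
  - product 4 (Mouse): category_id=4 -> matches Supplies
  - product 5 (Pen): category_id=NULL, no match -> kept with NULL
  - product 6 (Cable): category_id=2 -> matches Outdoor
All 6 rows appear; 2 have NULL category.

SQL:
SELECT a.name, b.name AS category
FROM products a
LEFT JOIN categories b ON a.category_id = b.id

Result:
name       | category
-----------+---------
Keyboard   | NULL    
Phone      | Books   
Headphones | Supplies
Mouse      | Supplies
Pen        | NULL    
Cable      | Outdoor 


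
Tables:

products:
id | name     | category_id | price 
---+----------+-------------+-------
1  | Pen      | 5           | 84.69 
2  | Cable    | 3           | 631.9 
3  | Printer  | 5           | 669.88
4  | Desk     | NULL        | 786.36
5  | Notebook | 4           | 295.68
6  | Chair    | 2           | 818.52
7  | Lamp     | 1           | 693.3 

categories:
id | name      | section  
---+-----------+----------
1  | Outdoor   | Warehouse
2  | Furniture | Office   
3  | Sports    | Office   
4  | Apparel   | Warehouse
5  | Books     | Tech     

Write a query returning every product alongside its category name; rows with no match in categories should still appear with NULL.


LEFT JOIN keeps every row from products (the left table); where category_id has no match in categories, the category columns become NULL. Walk through each product:
  - product 1 (Pen): category_id=5 -> matches Books
  - product 2 (Cable): category_id=3 -> matches Sports
  - product 3 (Printer): category_id=5 -> matches Books
  - product 4 (Desk): category_id=NULL, no match -> kept with NULL
  - product 5 (Notebook): category_id=4 -> matches Apparel
  - product 6 (Chair): category_id=2 -> matches Furniture
  - product 7 (Lamp): category_id=1 -> matches Outdoor
All 7 rows appear; 1 has NULL category.

SQL:
SELECT a.name, b.name AS category
FROM products a
LEFT JOIN categories b ON a.category_id = b.id

Result:
name     | category 
---------+----------
Pen      | Books    
Cable    | Sports   
Printer  | Books    
Desk     | NULL     
Notebook | Apparel  
Chair    | Furniture
Lamp     | Outdoor  


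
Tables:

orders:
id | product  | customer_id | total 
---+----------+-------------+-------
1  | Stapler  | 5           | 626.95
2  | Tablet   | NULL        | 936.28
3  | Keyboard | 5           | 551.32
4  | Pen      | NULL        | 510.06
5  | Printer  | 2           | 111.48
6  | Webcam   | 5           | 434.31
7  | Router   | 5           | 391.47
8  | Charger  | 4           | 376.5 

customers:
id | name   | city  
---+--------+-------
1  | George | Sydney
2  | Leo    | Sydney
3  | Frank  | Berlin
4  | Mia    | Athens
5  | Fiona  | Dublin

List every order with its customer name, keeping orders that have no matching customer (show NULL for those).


LEFT JOIN keeps every row from orders (the left table); where customer_id has no match in customers, the customer columns become NULL. Walk through each order:
  - order 1 (Stapler): customer_id=5 -> matches Fiona
  - order 2 (Tablet): customer_id=NULL, no match -> kept with NULL
  - order 3 (Keyboard): customer_id=5 -> matches Fiona
  - order 4 (Pen): customer_id=NULL, no match -> kept with NULL
  - order 5 (Printer): customer_id=2 -> matches Leo
  - order 6 (Webcam): customer_id=5 -> matches Fiona
  - order 7 (Router): customer_id=5 -> matches Fiona
  - order 8 (Charger): customer_id=4 -> matches Mia
All 8 rows appear; 2 have NULL customer.

SQL:
SELECT a.product, b.name AS customer
FROM orders a
LEFT JOIN customers b ON a.customer_id = b.id

Result:
product  | customer
---------+---------
Stapler  | Fiona   
Tablet   | NULL    
Keyboard | Fiona   
Pen      | NULL    
Printer  | Leo     
Webcam   | Fiona   
Router   | Fiona   
Charger  | Mia     


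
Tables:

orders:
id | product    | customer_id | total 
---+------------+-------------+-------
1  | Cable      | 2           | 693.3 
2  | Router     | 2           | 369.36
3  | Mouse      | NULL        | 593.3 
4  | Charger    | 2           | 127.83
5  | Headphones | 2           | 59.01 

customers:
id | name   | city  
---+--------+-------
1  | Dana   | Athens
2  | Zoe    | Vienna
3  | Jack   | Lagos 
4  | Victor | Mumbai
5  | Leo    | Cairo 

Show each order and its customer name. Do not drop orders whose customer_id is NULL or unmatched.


LEFT JOIN keeps every row from orders (the left table); where customer_id has no match in customers, the customer columns become NULL. Walk through each order:
  - order 1 (Cable): customer_id=2 -> matches Zoe
  - order 2 (Router): customer_id=2 -> matches Zoe
  - order 3 (Mouse): customer_id=NULL, no match -> kept with NULL
  - order 4 (Charger): customer_id=2 -> matches Zoe
  - order 5 (Headphones): customer_id=2 -> matches Zoe
All 5 rows appear; 1 has NULL customer.

SQL:
SELECT a.product, b.name AS customer
FROM orders a
LEFT JOIN customers b ON a.customer_id = b.id

Result:
product    | customer
-----------+---------
Cable      | Zoe     
Router     | Zoe     
Mouse      | NULL    
Charger    | Zoe     
Headphones | Zoe     


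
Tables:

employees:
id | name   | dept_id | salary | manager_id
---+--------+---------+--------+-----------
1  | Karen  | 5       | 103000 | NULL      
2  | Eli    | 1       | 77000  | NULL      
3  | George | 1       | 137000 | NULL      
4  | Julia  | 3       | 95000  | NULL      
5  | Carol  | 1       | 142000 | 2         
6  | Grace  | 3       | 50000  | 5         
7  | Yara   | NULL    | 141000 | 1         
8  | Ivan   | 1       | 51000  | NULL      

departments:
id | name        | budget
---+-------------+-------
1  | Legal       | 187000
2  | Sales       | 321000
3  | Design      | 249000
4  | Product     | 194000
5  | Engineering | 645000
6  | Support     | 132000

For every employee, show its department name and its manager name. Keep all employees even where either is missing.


Two LEFT JOINs from the same base table employees: one to departments via dept_id, one to employees itself via manager_id. Both are LEFT so every employee is preserved.
Match against departments:
  - employee 1 (Karen): dept_id=5 -> matches Engineering
  - employee 2 (Eli): dept_id=1 -> matches Legal
  - employee 3 (George): dept_id=1 -> matches Legal
  - employee 4 (Julia): dept_id=3 -> matches Design
  - employee 5 (Carol): dept_id=1 -> matches Legal
  - employee 6 (Grace): dept_id=3 -> matches Design
  - employee 7 (Yara): dept_id=NULL, no match -> kept with NULL
  - employee 8 (Ivan): dept_id=1 -> matches Legal
Match against employees (self):
  - employee 1 (Karen): manager_id=NULL -> NULL
  - employee 2 (Eli): manager_id=NULL -> NULL
  - employee 3 (George): manager_id=NULL -> NULL
  - employee 4 (Julia): manager_id=NULL -> NULL
  - employee 5 (Carol): manager_id=2 -> Eli
  - employee 6 (Grace): manager_id=5 -> Carol
  - employee 7 (Yara): manager_id=1 -> Karen
  - employee 8 (Ivan): manager_id=NULL -> NULL

SQL:
SELECT a.name, b.name AS department, c.name AS manager
FROM employees a
LEFT JOIN departments b ON a.dept_id = b.id
LEFT JOIN employees c ON a.manager_id = c.id

Result:
name   | department  | manager
-------+-------------+--------
Karen  | Engineering | NULL   
Eli    | Legal       | NULL   
George | Legal       | NULL   
Julia  | Design      | NULL   
Carol  | Legal       | Eli    
Grace  | Design      | Carol  
Yara   | NULL        | Karen  
Ivan   | Legal       | NULL   


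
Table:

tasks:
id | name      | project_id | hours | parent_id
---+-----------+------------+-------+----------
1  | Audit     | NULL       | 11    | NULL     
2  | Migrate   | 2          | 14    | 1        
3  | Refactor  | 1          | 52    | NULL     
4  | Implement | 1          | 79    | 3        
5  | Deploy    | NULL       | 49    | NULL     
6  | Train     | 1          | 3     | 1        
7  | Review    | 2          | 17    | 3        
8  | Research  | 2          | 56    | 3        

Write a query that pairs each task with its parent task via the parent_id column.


This is a self-join: tasks is joined to a second copy of itself, matching each row's parent_id to another row's id. Use LEFT JOIN so rows with parent_id=NULL are kept.
  - task 1 (Audit): parent_id=NULL -> NULL
  - task 2 (Migrate): parent_id=1 -> Audit
  - task 3 (Refactor): parent_id=NULL -> NULL
  - task 4 (Implement): parent_id=3 -> Refactor
  - task 5 (Deploy): parent_id=NULL -> NULL
  - task 6 (Train): parent_id=1 -> Audit
  - task 7 (Review): parent_id=3 -> Refactor
  - task 8 (Research): parent_id=3 -> Refactor

SQL:
SELECT a.name AS item, b.name AS parent
FROM tasks a
LEFT JOIN tasks b ON a.parent_id = b.id

Result:
item      | parent  
----------+---------
Audit     | NULL    
Migrate   | Audit   
Refactor  | NULL    
Implement | Refactor
Deploy    | NULL    
Train     | Audit   
Review    | Refactor
Research  | Refactor


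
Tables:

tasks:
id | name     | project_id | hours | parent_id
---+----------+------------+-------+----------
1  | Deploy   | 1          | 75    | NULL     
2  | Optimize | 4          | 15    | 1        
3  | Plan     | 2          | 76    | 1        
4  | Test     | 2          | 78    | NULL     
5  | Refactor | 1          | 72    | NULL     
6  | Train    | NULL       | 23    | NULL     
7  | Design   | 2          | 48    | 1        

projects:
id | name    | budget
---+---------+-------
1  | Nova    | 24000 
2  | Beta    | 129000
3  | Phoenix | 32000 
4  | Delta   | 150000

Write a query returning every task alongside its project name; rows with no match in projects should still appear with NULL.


LEFT JOIN keeps every row from tasks (the left table); where project_id has no match in projects, the project columns become NULL. Walk through each task:
  - task 1 (Deploy): project_id=1 -> matches Nova
  - task 2 (Optimize): project_id=4 -> matches Delta
  - task 3 (Plan): project_id=2 -> matches Beta
  - task 4 (Test): project_id=2 -> matches Beta
  - task 5 (Refactor): project_id=1 -> matches Nova
  - task 6 (Train): project_id=NULL, no match -> kept with NULL
  - task 7 (Design): project_id=2 -> matches Beta
All 7 rows appear; 1 has NULL project.

SQL:
SELECT a.name, b.name AS project
FROM tasks a
LEFT JOIN projects b ON a.project_id = b.id

Result:
name     | project
---------+--------
Deploy   | Nova   
Optimize | Delta  
Plan     | Beta   
Test     | Beta   
Refactor | Nova   
Train    | NULL   
Design   | Beta   


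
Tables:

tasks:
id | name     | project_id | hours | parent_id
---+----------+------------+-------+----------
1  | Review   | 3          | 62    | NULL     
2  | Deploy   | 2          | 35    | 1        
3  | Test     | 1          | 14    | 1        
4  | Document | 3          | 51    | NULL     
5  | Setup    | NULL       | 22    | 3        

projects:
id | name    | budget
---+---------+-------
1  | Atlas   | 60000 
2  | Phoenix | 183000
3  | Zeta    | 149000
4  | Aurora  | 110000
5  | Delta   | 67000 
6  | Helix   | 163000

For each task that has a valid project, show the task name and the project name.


INNER JOIN keeps only tasks rows whose project_id matches an id in projects. Walk through each task:
  - task 1 (Review): project_id=3 -> matches Zeta
  - task 2 (Deploy): project_id=2 -> matches Phoenix
  - task 3 (Test): project_id=1 -> matches Atlas
  - task 4 (Document): project_id=3 -> matches Zeta
  - task 5 (Setup): project_id=NULL, no match -> dropped
So 1 of 5 rows is dropped.

SQL:
SELECT a.name, b.name AS project
FROM tasks a
INNER JOIN projects b ON a.project_id = b.id

Result:
name     | project
---------+--------
Review   | Zeta   
Deploy   | Phoenix
Test     | Atlas  
Document | Zeta   


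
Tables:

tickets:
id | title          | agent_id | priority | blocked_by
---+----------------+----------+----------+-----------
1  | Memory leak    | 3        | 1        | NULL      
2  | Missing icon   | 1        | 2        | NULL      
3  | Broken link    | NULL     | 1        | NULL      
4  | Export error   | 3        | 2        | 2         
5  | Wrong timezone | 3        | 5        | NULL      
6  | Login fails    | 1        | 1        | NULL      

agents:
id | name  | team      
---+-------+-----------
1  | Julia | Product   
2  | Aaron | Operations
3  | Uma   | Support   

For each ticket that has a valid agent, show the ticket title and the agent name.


INNER JOIN keeps only tickets rows whose agent_id matches an id in agents. Walk through each ticket:
  - ticket 1 (Memory leak): agent_id=3 -> matches Uma
  - ticket 2 (Missing icon): agent_id=1 -> matches Julia
  - ticket 3 (Broken link): agent_id=NULL, no match -> dropped
  - ticket 4 (Export error): agent_id=3 -> matches Uma
  - ticket 5 (Wrong timezone): agent_id=3 -> matches Uma
  - ticket 6 (Login fails): agent_id=1 -> matches Julia
So 1 of 6 rows is dropped.

SQL:
SELECT a.title, b.name AS agent
FROM tickets a
INNER JOIN agents b ON a.agent_id = b.id

Result:
title          | agent
---------------+------
Memory leak    | Uma  
Missing icon   | Julia
Export error   | Uma  
Wrong timezone | Uma  
Login fails    | Julia


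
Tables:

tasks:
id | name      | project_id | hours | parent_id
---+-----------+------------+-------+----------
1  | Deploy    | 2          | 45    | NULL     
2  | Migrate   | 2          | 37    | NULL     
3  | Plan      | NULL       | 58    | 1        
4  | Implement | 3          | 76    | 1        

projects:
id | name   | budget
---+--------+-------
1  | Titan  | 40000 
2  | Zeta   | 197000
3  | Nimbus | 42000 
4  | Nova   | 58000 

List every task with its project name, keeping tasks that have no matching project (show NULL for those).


LEFT JOIN keeps every row from tasks (the left table); where project_id has no match in projects, the project columns become NULL. Walk through each task:
  - task 1 (Deploy): project_id=2 -> matches Zeta
  - task 2 (Migrate): project_id=2 -> matches Zeta
  - task 3 (Plan): project_id=NULL, no match -> kept with NULL
  - task 4 (Implement): project_id=3 -> matches Nimbus
All 4 rows appear; 1 has NULL project.

SQL:
SELECT a.name, b.name AS project
FROM tasks a
LEFT JOIN projects b ON a.project_id = b.id

Result:
name      | project
----------+--------
Deploy    | Zeta   
Migrate   | Zeta   
Plan      | NULL   
Implement | Nimbus 


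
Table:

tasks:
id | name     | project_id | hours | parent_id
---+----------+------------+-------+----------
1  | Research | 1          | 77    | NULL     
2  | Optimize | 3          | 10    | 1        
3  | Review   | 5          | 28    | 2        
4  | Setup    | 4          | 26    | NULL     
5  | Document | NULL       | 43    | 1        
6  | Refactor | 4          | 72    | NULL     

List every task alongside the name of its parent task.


This is a self-join: tasks is joined to a second copy of itself, matching each row's parent_id to another row's id. Use LEFT JOIN so rows with parent_id=NULL are kept.
  - task 1 (Research): parent_id=NULL -> NULL
  - task 2 (Optimize): parent_id=1 -> Research
  - task 3 (Review): parent_id=2 -> Optimize
  - task 4 (Setup): parent_id=NULL -> NULL
  - task 5 (Document): parent_id=1 -> Research
  - task 6 (Refactor): parent_id=NULL -> NULL

SQL:
SELECT a.name AS item, b.name AS parent
FROM tasks a
LEFT JOIN tasks b ON a.parent_id = b.id

Result:
item     | parent  
---------+---------
Research | NULL    
Optimize | Research
Review   | Optimize
Setup    | NULL    
Document | Research
Refactor | NULL    


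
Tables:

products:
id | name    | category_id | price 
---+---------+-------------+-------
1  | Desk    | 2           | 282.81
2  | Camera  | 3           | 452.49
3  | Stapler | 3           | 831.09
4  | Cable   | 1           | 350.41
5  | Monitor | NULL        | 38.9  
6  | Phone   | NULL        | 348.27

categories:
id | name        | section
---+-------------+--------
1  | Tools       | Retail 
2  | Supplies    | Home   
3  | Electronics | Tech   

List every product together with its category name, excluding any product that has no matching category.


INNER JOIN keeps only products rows whose category_id matches an id in categories. Walk through each product:
  - product 1 (Desk): category_id=2 -> matches Supplies
  - product 2 (Camera): category_id=3 -> matches Electronics
  - product 3 (Stapler): category_id=3 -> matches Electronics
  - product 4 (Cable): category_id=1 -> matches Tools
  - product 5 (Monitor): category_id=NULL, no match -> dropped
  - product 6 (Phone): category_id=NULL, no match -> dropped
So 2 of 6 rows are dropped.

SQL:
SELECT a.name, b.name AS category
FROM products a
INNER JOIN categories b ON a.category_id = b.id

Result:
name    | category   
--------+------------
Desk    | Supplies   
Camera  | Electronics
Stapler | Electronics
Cable   | Tools      


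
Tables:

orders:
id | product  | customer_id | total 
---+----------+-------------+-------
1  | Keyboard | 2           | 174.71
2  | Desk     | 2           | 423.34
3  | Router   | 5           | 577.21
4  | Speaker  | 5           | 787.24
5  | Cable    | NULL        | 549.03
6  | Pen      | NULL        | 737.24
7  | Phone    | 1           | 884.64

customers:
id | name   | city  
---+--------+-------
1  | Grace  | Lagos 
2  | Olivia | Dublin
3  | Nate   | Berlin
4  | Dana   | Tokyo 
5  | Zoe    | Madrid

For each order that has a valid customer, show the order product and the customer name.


INNER JOIN keeps only orders rows whose customer_id matches an id in customers. Walk through each order:
  - order 1 (Keyboard): customer_id=2 -> matches Olivia
  - order 2 (Desk): customer_id=2 -> matches Olivia
  - order 3 (Router): customer_id=5 -> matches Zoe
  - order 4 (Speaker): customer_id=5 -> matches Zoe
  - order 5 (Cable): customer_id=NULL, no match -> dropped
  - order 6 (Pen): customer_id=NULL, no match -> dropped
  - order 7 (Phone): customer_id=1 -> matches Grace
So 2 of 7 rows are dropped.

SQL:
SELECT a.product, b.name AS customer
FROM orders a
INNER JOIN customers b ON a.customer_id = b.id

Result:
product  | customer
---------+---------
Keyboard | Olivia  
Desk     | Olivia  
Router   | Zoe     
Speaker  | Zoe     
Phone    | Grace   


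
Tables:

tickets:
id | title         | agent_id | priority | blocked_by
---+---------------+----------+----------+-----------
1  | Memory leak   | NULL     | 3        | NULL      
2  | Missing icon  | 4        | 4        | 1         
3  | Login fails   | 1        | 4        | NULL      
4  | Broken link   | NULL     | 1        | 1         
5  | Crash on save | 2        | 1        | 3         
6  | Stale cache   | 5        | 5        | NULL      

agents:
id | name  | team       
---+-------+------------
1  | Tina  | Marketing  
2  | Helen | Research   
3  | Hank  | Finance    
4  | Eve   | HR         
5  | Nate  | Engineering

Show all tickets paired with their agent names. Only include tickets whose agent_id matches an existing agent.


INNER JOIN keeps only tickets rows whose agent_id matches an id in agents. Walk through each ticket:
  - ticket 1 (Memory leak): agent_id=NULL, no match -> dropped
  - ticket 2 (Missing icon): agent_id=4 -> matches Eve
  - ticket 3 (Login fails): agent_id=1 -> matches Tina
  - ticket 4 (Broken link): agent_id=NULL, no match -> dropped
  - ticket 5 (Crash on save): agent_id=2 -> matches Helen
  - ticket 6 (Stale cache): agent_id=5 -> matches Nate
So 2 of 6 rows are dropped.

SQL:
SELECT a.title, b.name AS agent
FROM tickets a
INNER JOIN agents b ON a.agent_id = b.id

Result:
title         | agent
--------------+------
Missing icon  | Eve  
Login fails   | Tina 
Crash on save | Helen
Stale cache   | Nate 


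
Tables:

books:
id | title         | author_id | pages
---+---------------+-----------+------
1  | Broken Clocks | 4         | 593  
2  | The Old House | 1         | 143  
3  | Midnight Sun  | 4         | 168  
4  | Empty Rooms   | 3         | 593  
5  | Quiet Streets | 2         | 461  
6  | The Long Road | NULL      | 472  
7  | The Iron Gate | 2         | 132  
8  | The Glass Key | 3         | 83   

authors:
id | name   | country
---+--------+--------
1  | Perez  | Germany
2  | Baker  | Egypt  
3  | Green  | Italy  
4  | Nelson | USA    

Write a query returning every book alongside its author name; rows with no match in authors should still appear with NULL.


LEFT JOIN keeps every row from books (the left table); where author_id has no match in authors, the author columns become NULL. Walk through each book:
  - book 1 (Broken Clocks): author_id=4 -> matches Nelson
  - book 2 (The Old House): author_id=1 -> matches Perez
  - book 3 (Midnight Sun): author_id=4 -> matches Nelson
  - book 4 (Empty Rooms): author_id=3 -> matches Green
  - book 5 (Quiet Streets): author_id=2 -> matches Baker
  - book 6 (The Long Road): author_id=NULL, no match -> kept with NULL
  - book 7 (The Iron Gate): author_id=2 -> matches Baker
  - book 8 (The Glass Key): author_id=3 -> matches Green
All 8 rows appear; 1 has NULL author.

SQL:
SELECT a.title, b.name AS author
FROM books a
LEFT JOIN authors b ON a.author_id = b.id

Result:
title         | author
--------------+-------
Broken Clocks | Nelson
The Old House | Perez 
Midnight Sun  | Nelson
Empty Rooms   | Green 
Quiet Streets | Baker 
The Long Road | NULL  
The Iron Gate | Baker 
The Glass Key | Green 


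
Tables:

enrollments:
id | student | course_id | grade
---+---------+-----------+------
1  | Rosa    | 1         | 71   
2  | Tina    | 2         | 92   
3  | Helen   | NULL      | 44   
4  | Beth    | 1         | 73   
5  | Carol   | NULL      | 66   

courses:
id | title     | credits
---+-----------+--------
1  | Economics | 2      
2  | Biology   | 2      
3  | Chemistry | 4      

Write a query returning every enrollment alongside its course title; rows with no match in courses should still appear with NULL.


LEFT JOIN keeps every row from enrollments (the left table); where course_id has no match in courses, the course columns become NULL. Walk through each enrollment:
  - enrollment 1 (Rosa): course_id=1 -> matches Economics
  - enrollment 2 (Tina): course_id=2 -> matches Biology
  - enrollment 3 (Helen): course_id=NULL, no match -> kept with NULL
  - enrollment 4 (Beth): course_id=1 -> matches Economics
  - enrollment 5 (Carol): course_id=NULL, no match -> kept with NULL
All 5 rows appear; 2 have NULL course.

SQL:
SELECT a.student, b.title AS course
FROM enrollments a
LEFT JOIN courses b ON a.course_id = b.id

Result:
student | course   
--------+----------
Rosa    | Economics
Tina    | Biology  
Helen   | NULL     
Beth    | Economics
Carol   | NULL     


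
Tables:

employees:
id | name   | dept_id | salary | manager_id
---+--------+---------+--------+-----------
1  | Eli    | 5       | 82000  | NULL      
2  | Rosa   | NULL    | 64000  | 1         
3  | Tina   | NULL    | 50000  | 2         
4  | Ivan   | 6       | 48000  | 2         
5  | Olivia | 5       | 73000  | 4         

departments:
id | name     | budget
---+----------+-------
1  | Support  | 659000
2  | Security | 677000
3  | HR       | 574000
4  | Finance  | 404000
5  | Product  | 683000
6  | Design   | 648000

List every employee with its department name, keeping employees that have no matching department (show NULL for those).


LEFT JOIN keeps every row from employees (the left table); where dept_id has no match in departments, the department columns become NULL. Walk through each employee:
  - employee 1 (Eli): dept_id=5 -> matches Product
  - employee 2 (Rosa): dept_id=NULL, no match -> kept with NULL
  - employee 3 (Tina): dept_id=NULL, no match -> kept with NULL
  - employee 4 (Ivan): dept_id=6 -> matches Design
  - employee 5 (Olivia): dept_id=5 -> matches Product
All 5 rows appear; 2 have NULL department.

SQL:
SELECT a.name, b.name AS department
FROM employees a
LEFT JOIN departments b ON a.dept_id = b.id

Result:
name   | department
-------+-----------
Eli    | Product   
Rosa   | NULL      
Tina   | NULL      
Ivan   | Design    
Olivia | Product   


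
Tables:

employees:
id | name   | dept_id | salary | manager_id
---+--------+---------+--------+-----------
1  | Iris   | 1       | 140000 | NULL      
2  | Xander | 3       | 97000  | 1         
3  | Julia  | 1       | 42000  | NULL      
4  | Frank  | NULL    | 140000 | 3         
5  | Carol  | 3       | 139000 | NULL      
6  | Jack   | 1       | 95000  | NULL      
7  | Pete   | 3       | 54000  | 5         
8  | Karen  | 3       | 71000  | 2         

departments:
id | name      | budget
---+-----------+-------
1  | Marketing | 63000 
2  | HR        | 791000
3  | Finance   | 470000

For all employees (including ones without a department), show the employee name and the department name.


LEFT JOIN keeps every row from employees (the left table); where dept_id has no match in departments, the department columns become NULL. Walk through each employee:
  - employee 1 (Iris): dept_id=1 -> matches Marketing
  - employee 2 (Xander): dept_id=3 -> matches Finance
  - employee 3 (Julia): dept_id=1 -> matches Marketing
  - employee 4 (Frank): dept_id=NULL, no match -> kept with NULL
  - employee 5 (Carol): dept_id=3 -> matches Finance
  - employee 6 (Jack): dept_id=1 -> matches Marketing
  - employee 7 (Pete): dept_id=3 -> matches Finance
  - employee 8 (Karen): dept_id=3 -> matches Finance
All 8 rows appear; 1 has NULL department.

SQL:
SELECT a.name, b.name AS department
FROM employees a
LEFT JOIN departments b ON a.dept_id = b.id

Result:
name   | department
-------+-----------
Iris   | Marketing 
Xander | Finance   
Julia  | Marketing 
Frank  | NULL      
Carol  | Finance   
Jack   | Marketing 
Pete   | Finance   
Karen  | Finance   
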